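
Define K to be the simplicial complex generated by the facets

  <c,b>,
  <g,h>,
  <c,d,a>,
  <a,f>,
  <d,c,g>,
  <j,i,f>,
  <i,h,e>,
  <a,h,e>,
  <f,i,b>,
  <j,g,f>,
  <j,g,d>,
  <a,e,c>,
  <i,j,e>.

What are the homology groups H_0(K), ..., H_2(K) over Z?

H_0 = Z,  H_1 = Z^4,  H_2 = 0.

Order the vertices as a < b < c < d < e < f < g < h < i < j. Listing each simplex with vertices in this order, K has dimension 2 with simplices:

  0-simplices (10): a, b, c, d, e, f, g, h, i, j
  1-simplices (23): ac, ad, ae, af, ah, bc, bf, bi, cd, ce, cg, dg, dj, eh, ei, ej, fg, fi, fj, gh, gj, hi, ij
  2-simplices (10): acd, ace, aeh, bfi, cdg, dgj, ehi, eij, fgj, fij

so the chain groups are C_0 ≅ Z^10, C_1 ≅ Z^23, C_2 ≅ Z^10.

The boundary map ∂_1: C_1 → C_0 maps an edge to its endpoints' difference, ∂[p,q] = q − p. For instance
  ∂ce = e − c.
This gives a 10×23 integer matrix of rank 9; reducing to Smith normal form yields diagonal entries (1,1,1,1,1,1,1,1,1).

∂_2: C_2 → C_1 acts by ∂[p,q,r] = [q,r] − [p,r] + [p,q]. For instance
  ∂ehi = hi − ei + eh,
  ∂ace = ce − ae + ac.
The 23×10 boundary matrix has rank 10 and Smith normal form diag(1,1,1,1,1,1,1,1,1,1).

Reading off H_k = ker ∂_k / im ∂_{k+1}:

  H_0: rank C_0 − rank ∂_1 = 10 − 9 = 1, and the invariant factors of ∂_1 are all 1, so H_0 ≅ Z.
  H_1: rank ker ∂_1 − rank ∂_2 = (23 − 9) − 10 = 4, and the invariant factors of ∂_2 are all 1, so H_1 ≅ Z^4.
  H_2: rank ker ∂_2 − rank ∂_3 = (10 − 10) − 0 = 0, and there is no ∂_3, so H_2 ≅ 0.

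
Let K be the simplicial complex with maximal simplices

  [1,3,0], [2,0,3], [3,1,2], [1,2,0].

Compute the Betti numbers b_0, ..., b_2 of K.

b_0 = 1, b_1 = 0, b_2 = 1.

Fix the vertex order 0 < 1 < 2 < 3 and write every simplex with vertices in increasing order. Then dim K = 2 and the simplices of K are:

  0-simplices (4): [0], [1], [2], [3]
  1-simplices (6): [0,1], [0,2], [0,3], [1,2], [1,3], [2,3]
  2-simplices (4): [0,1,2], [0,1,3], [0,2,3], [1,2,3]

Hence C_0 ≅ Z^4, C_1 ≅ Z^6, C_2 ≅ Z^4.

The boundary map ∂_1: C_1 → C_0 maps an edge to its endpoints' difference, ∂[p,q] = q − p. For instance
  ∂[0,1] = [1] − [0].
The 4×6 boundary matrix has rank 3 and Smith normal form diag(1,1,1).

The boundary map ∂_2: C_2 → C_1 acts by ∂[p,q,r] = [q,r] − [p,r] + [p,q]. For instance
  ∂[0,1,3] = [1,3] − [0,3] + [0,1],
  ∂[0,2,3] = [2,3] − [0,3] + [0,2].
The 6×4 boundary matrix has rank 3 and Smith normal form diag(1,1,1).

Computing H_k = (kernel of ∂_k) / (image of ∂_{k+1}):

  H_0: rank C_0 − rank ∂_1 = 4 − 3 = 1, and the invariant factors of ∂_1 are all 1, so H_0 ≅ Z.
  H_1: rank ker ∂_1 − rank ∂_2 = (6 − 3) − 3 = 0, and the invariant factors of ∂_2 are all 1, so H_1 ≅ 0.
  H_2: rank ker ∂_2 − rank ∂_3 = (4 − 3) − 0 = 1, and there is no ∂_3, so H_2 ≅ Z.

As a check, the Euler characteristic is 4 − 6 + 4 = 2, which agrees with 1 − 0 + 1 = 2.
(K is a triangulation of the 2-sphere S^2.)

Hence the Betti numbers are b_0 = 1, b_1 = 0, b_2 = 1.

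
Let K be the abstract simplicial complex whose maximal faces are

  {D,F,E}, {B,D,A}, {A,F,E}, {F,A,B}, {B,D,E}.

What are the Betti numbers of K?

b_0 = 1, b_1 = 1, b_2 = 0.

Fix the vertex order A < B < D < E < F and write every simplex with vertices in increasing order. Then dim K = 2 and the simplices of K are:

  0-simplices (5): A, B, D, E, F
  1-simplices (10): AB, AD, AE, AF, BD, BE, BF, DE, DF, EF
  2-simplices (5): ABD, ABF, AEF, BDE, DEF

Hence C_0 ≅ Z^5, C_1 ≅ Z^10, C_2 ≅ Z^5.

Boundary ∂_1: C_1 → C_0 maps an edge to its endpoints' difference, ∂[p,q] = q − p. For instance
  ∂BF = F − B.
The 5×10 boundary matrix has rank 4 and Smith normal form diag(1,1,1,1).

The boundary map ∂_2: C_2 → C_1 sends each 2-simplex [p,q,r] to [q,r] − [p,r] + [p,q]. For instance
  ∂ABF = BF − AF + AB,
  ∂AEF = EF − AF + AE.
This gives a 10×5 integer matrix of rank 5; reducing to Smith normal form yields diagonal entries (1,1,1,1,1).

Reading off H_k = ker ∂_k / im ∂_{k+1}:

  H_0: rank C_0 − rank ∂_1 = 5 − 4 = 1, and the invariant factors of ∂_1 are all 1, so H_0 = Z.
  H_1: rank ker ∂_1 − rank ∂_2 = (10 − 4) − 5 = 1, and the invariant factors of ∂_2 are all 1, so H_1 = Z.
  H_2: rank ker ∂_2 − rank ∂_3 = (5 − 5) − 0 = 0, and there is no ∂_3, so H_2 = 0.

Hence the Betti numbers are b_0 = 1, b_1 = 1, b_2 = 0.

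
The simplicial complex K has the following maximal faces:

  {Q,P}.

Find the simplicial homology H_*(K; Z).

H_0 ≅ Z,  H_1 = 0.

K has 2 vertices, 1 edge.
rank ∂_0 = 0, rank ∂_1 = 1 ⇒ b_0 = 2 − 0 − 1 = 1; all invariant factors of ∂_1 are 1 so no torsion. So H_0 = Z.
rank ∂_1 = 1, rank ∂_2 = 0 ⇒ b_1 = 1 − 1 − 0 = 0. So H_1 = 0.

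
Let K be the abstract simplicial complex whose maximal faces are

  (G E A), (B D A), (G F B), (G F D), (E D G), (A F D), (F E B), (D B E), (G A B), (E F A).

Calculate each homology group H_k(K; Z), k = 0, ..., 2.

H_0 ≅ Z,  H_1 ≅ Z/2,  H_2 = 0.

We work with the vertex ordering A < B < D < E < F < G. The simplices of K, each written with vertices in increasing order, are:

  0-simplices (6): A, B, D, E, F, G
  1-simplices (15): AB, AD, AE, AF, AG, BD, BE, BF, BG, DE, DF, DG, EF, EG, FG
  2-simplices (10): ABD, ABG, ADF, AEF, AEG, BDE, BEF, BFG, DEG, DFG

Hence C_0 ≅ Z^6, C_1 ≅ Z^15, C_2 ≅ Z^10.

∂_1: C_1 → C_0 maps an edge to its endpoints' difference, ∂[p,q] = q − p.
The 6×15 boundary matrix has rank 5 and Smith normal form diag(1,1,1,1,1).

The boundary map ∂_2: C_2 → C_1 acts by ∂[p,q,r] = [q,r] − [p,r] + [p,q]. For instance
  ∂ADF = DF − AF + AD,
  ∂AEF = EF − AF + AE.
The resulting 15×10 matrix has rank 10, and its Smith normal form has invariant factors (1,1,1,1,1,1,1,1,1,2).

Computing H_k = (kernel of ∂_k) / (image of ∂_{k+1}):

  H_0: rank C_0 − rank ∂_1 = 6 − 5 = 1, and the invariant factors of ∂_1 are all 1, so H_0 ≅ Z.
  H_1: rank ker ∂_1 − rank ∂_2 = (15 − 5) − 10 = 0, and ∂_2 has invariant factor 2 > 1, so H_1 ≅ Z/2.
  H_2: rank ker ∂_2 − rank ∂_3 = (10 − 10) − 0 = 0, and there is no ∂_3, so H_2 ≅ 0.

As a check, the Euler characteristic is 6 − 15 + 10 = 1, which agrees with 1 − 0 + 0 = 1.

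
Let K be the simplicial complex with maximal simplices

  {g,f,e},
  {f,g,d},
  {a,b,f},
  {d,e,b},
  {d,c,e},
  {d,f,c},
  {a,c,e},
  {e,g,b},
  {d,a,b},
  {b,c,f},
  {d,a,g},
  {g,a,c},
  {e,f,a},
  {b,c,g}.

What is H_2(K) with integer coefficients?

We work with the vertex ordering a < b < c < d < e < f < g. The simplices of K, each written with vertices in increasing order, are:

  0-simplices (7): a, b, c, d, e, f, g
  1-simplices (21): ab, ac, ad, ae, af, ag, bc, bd, be, bf, bg, cd, ce, cf, cg, de, df, dg, ef, eg, fg
  2-simplices (14): abd, abf, ace, acg, adg, aef, bcf, bcg, bde, beg, cde, cdf, dfg, efg

giving chain groups C_0 ≅ Z^7, C_1 ≅ Z^21, C_2 ≅ Z^14.

The boundary map ∂_1: C_1 → C_0 is given by ∂[p,q] = [q] − [p]. For instance
  ∂bf = f − b.
This gives a 7×21 integer matrix of rank 6; reducing to Smith normal form yields diagonal entries (1,1,1,1,1,1).

Boundary ∂_2: C_2 → C_1 acts by ∂[p,q,r] = [q,r] − [p,r] + [p,q]. For instance
  ∂cde = de − ce + cd,
  ∂bde = de − be + bd.
As a 21×14 matrix over Z this has rank 13, with invariant factors (1,1,1,1,1,1,1,1,1,1,1,1,1).

Computing H_k = (kernel of ∂_k) / (image of ∂_{k+1}):

  H_2: rank ker ∂_2 − rank ∂_3 = (14 − 13) − 0 = 1, and there is no ∂_3, so H_2 ≅ Z.

(K is a triangulation of the torus T^2.)

H_2 = Z.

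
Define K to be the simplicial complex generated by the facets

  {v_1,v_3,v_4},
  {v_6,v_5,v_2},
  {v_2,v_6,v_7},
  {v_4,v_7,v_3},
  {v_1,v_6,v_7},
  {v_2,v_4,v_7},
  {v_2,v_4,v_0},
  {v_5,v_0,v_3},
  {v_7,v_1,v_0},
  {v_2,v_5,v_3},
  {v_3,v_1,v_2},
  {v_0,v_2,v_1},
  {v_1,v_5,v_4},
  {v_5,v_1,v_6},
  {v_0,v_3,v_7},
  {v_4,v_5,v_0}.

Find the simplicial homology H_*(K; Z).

H_0 ≅ Z,  H_1 ≅ Z^2,  H_2 ≅ Z.

We work with the vertex ordering v_0 < v_1 < v_2 < v_3 < v_4 < v_5 < v_6 < v_7. The simplices of K, each written with vertices in increasing order, are:

  0-simplices (8): [v_0], [v_1], [v_2], [v_3], [v_4], [v_5], [v_6], [v_7]
  1-simplices (24): (24 of them)
  2-simplices (16): (16 of them)

Hence C_0 ≅ Z^8, C_1 ≅ Z^24, C_2 ≅ Z^16.

Boundary ∂_1: C_1 → C_0 is given by ∂[p,q] = [q] − [p].
The resulting 8×24 matrix has rank 7, and its Smith normal form has invariant factors (1,1,1,1,1,1,1).

The boundary map ∂_2: C_2 → C_1 maps a triangle to the signed sum of its edges. For instance
  ∂[v_1,v_4,v_5] = [v_4,v_5] − [v_1,v_5] + [v_1,v_4],
  ∂[v_2,v_4,v_7] = [v_4,v_7] − [v_2,v_7] + [v_2,v_4].
As a 24×16 matrix over Z this has rank 15, with invariant factors (1,1,1,1,1,1,1,1,1,1,1,1,1,1,1).

Reading off H_k = ker ∂_k / im ∂_{k+1}:

  H_0: rank C_0 − rank ∂_1 = 8 − 7 = 1, and the invariant factors of ∂_1 are all 1, so H_0 ≅ Z.
  H_1: rank ker ∂_1 − rank ∂_2 = (24 − 7) − 15 = 2, and the invariant factors of ∂_2 are all 1, so H_1 ≅ Z^2.
  H_2: rank ker ∂_2 − rank ∂_3 = (16 − 15) − 0 = 1, and there is no ∂_3, so H_2 ≅ Z.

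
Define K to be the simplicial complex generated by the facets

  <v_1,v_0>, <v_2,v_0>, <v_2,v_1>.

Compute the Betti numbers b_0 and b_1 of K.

Fix the vertex order v_0 < v_1 < v_2 and write every simplex with vertices in increasing order. Then dim K = 1 and the simplices of K are:

  0-simplices (3): [v_0], [v_1], [v_2]
  1-simplices (3): [v_0,v_1], [v_0,v_2], [v_1,v_2]

so the chain groups are C_0 ≅ Z^3, C_1 ≅ Z^3.

∂_1: C_1 → C_0 sends each edge [p,q] (with p < q) to q − p. For instance
  ∂[v_0,v_2] = [v_2] − [v_0].
The 3×3 boundary matrix has rank 2 and Smith normal form diag(1,1).

From H_k ≅ ker(∂_k) / im(∂_{k+1}) we obtain:

  H_0: rank C_0 − rank ∂_1 = 3 − 2 = 1, and the invariant factors of ∂_1 are all 1, so H_0 = Z.
  H_1: rank ker ∂_1 − rank ∂_2 = (3 − 2) − 0 = 1, and there is no ∂_2, so H_1 = Z.

As a check, the Euler characteristic is 3 − 3 = 0, which agrees with 1 − 1 = 0.

Hence the Betti numbers are b_0 = 1, b_1 = 1.

b_0 = 1, b_1 = 1.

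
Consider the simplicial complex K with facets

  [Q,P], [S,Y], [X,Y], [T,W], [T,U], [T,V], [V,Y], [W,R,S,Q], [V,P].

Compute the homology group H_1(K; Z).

Fix the vertex order P < Q < R < S < T < U < V < W < X < Y and write every simplex with vertices in increasing order. Then dim K = 3 and the simplices of K are:

  0-simplices (10): P, Q, R, S, T, U, V, W, X, Y
  1-simplices (14): PQ, PV, QR, QS, QW, RS, RW, SW, SY, TU, TV, TW, VY, XY
  2-simplices (4): QRS, QRW, QSW, RSW
  3-simplices (1): QRSW

giving chain groups C_0 ≅ Z^10, C_1 ≅ Z^14, C_2 ≅ Z^4, C_3 ≅ Z^1.

∂_1: C_1 → C_0 maps an edge to its endpoints' difference, ∂[p,q] = q − p.
The resulting 10×14 matrix has rank 9, and its Smith normal form has invariant factors (1,1,1,1,1,1,1,1,1).

Boundary ∂_2: C_2 → C_1 maps a triangle to the signed sum of its edges. For instance
  ∂QRS = RS − QS + QR,
  ∂QRW = RW − QW + QR.
This gives a 14×4 integer matrix of rank 3; reducing to Smith normal form yields diagonal entries (1,1,1).

Boundary ∂_3: C_3 → C_2 sends each 3-simplex σ to the alternating sum Σ_i (−1)^i (σ with its i-th vertex removed). For instance
  ∂QRSW = RSW − QSW + QRW − QRS.
As a 4×1 matrix over Z this has rank 1, with invariant factors (1).

Reading off H_k = ker ∂_k / im ∂_{k+1}:

  H_1: rank ker ∂_1 − rank ∂_2 = (14 − 9) − 3 = 2, and the invariant factors of ∂_2 are all 1, so H_1 ≅ Z^2.

H_1 = Z^2.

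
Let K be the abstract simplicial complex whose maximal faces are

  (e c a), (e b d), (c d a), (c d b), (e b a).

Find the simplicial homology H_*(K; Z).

H_0 ≅ Z,  H_1 ≅ Z,  H_2 = 0.

Take the total order a < b < c < d < e on the vertex set. Then K (dimension 2) consists of the simplices:

  0-simplices (5): a, b, c, d, e
  1-simplices (10): ab, ac, ad, ae, bc, bd, be, cd, ce, de
  2-simplices (5): abe, acd, ace, bcd, bde

giving chain groups C_0 ≅ Z^5, C_1 ≅ Z^10, C_2 ≅ Z^5.

The boundary map ∂_1: C_1 → C_0 maps an edge to its endpoints' difference, ∂[p,q] = q − p. For instance
  ∂bd = d − b.
As a 5×10 matrix over Z this has rank 4, with invariant factors (1,1,1,1).

The boundary map ∂_2: C_2 → C_1 maps a triangle to the signed sum of its edges. For instance
  ∂acd = cd − ad + ac,
  ∂bde = de − be + bd.
This gives a 10×5 integer matrix of rank 5; reducing to Smith normal form yields diagonal entries (1,1,1,1,1).

From H_k ≅ ker(∂_k) / im(∂_{k+1}) we obtain:

  H_0: rank C_0 − rank ∂_1 = 5 − 4 = 1, and the invariant factors of ∂_1 are all 1, so H_0 ≅ Z.
  H_1: rank ker ∂_1 − rank ∂_2 = (10 − 4) − 5 = 1, and the invariant factors of ∂_2 are all 1, so H_1 ≅ Z.
  H_2: rank ker ∂_2 − rank ∂_3 = (5 − 5) − 0 = 0, and there is no ∂_3, so H_2 ≅ 0.

(K is a triangulation of the Möbius band.)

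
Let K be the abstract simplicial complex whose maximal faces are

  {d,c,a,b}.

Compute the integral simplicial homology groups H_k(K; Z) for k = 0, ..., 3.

K has 4 vertices, 6 edges, 4 triangles, 1 3-simplex.
rank ∂_0 = 0, rank ∂_1 = 3 ⇒ b_0 = 4 − 0 − 3 = 1; all invariant factors of ∂_1 are 1 so no torsion. So H_0 ≅ Z.
rank ∂_1 = 3, rank ∂_2 = 3 ⇒ b_1 = 6 − 3 − 3 = 0; all invariant factors of ∂_2 are 1 so no torsion. So H_1 ≅ 0.
rank ∂_2 = 3, rank ∂_3 = 1 ⇒ b_2 = 4 − 3 − 1 = 0; all invariant factors of ∂_3 are 1 so no torsion. So H_2 ≅ 0.
rank ∂_3 = 1, rank ∂_4 = 0 ⇒ b_3 = 1 − 1 − 0 = 0. So H_3 ≅ 0.

H_0 ≅ Z,  H_1 = 0,  H_2 = 0,  H_3 = 0.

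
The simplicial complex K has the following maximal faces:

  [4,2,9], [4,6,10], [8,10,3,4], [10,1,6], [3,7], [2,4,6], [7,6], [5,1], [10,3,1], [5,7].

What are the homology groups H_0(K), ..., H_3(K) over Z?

H_0 ≅ Z,  H_1 ≅ Z^2,  H_2 = 0,  H_3 = 0.

We work with the vertex ordering 1 < 2 < 3 < 4 < 5 < 6 < 7 < 8 < 9 < 10. The simplices of K, each written with vertices in increasing order, are:

  0-simplices (10): [1], [2], [3], [4], [5], [6], [7], [8], [9], [10]
  1-simplices (19): [1,3], [1,5], [1,6], [1,10], [2,4], [2,6], [2,9], [3,4], [3,7], [3,8], [3,10], [4,6], [4,8], [4,9], [4,10], [5,7], [6,7], [6,10], [8,10]
  2-simplices (9): [1,3,10], [1,6,10], [2,4,6], [2,4,9], [3,4,8], [3,4,10], [3,8,10], [4,6,10], [4,8,10]
  3-simplices (1): [3,4,8,10]

Hence C_0 ≅ Z^10, C_1 ≅ Z^19, C_2 ≅ Z^9, C_3 ≅ Z^1.

Boundary ∂_1: C_1 → C_0 maps an edge to its endpoints' difference, ∂[p,q] = q − p. For instance
  ∂[3,4] = [4] − [3].
As a 10×19 matrix over Z this has rank 9, with invariant factors (1,1,1,1,1,1,1,1,1).

Boundary ∂_2: C_2 → C_1 maps a triangle to the signed sum of its edges. For instance
  ∂[2,4,6] = [4,6] − [2,6] + [2,4],
  ∂[1,3,10] = [3,10] − [1,10] + [1,3].
The resulting 19×9 matrix has rank 8, and its Smith normal form has invariant factors (1,1,1,1,1,1,1,1).

The boundary map ∂_3: C_3 → C_2 sends each 3-simplex σ to the alternating sum Σ_i (−1)^i (σ with its i-th vertex removed). For instance
  ∂[3,4,8,10] = [4,8,10] − [3,8,10] + [3,4,10] − [3,4,8].
The resulting 9×1 matrix has rank 1, and its Smith normal form has invariant factors (1).

From H_k ≅ ker(∂_k) / im(∂_{k+1}) we obtain:

  H_0: rank C_0 − rank ∂_1 = 10 − 9 = 1, and the invariant factors of ∂_1 are all 1, so H_0 ≅ Z.
  H_1: rank ker ∂_1 − rank ∂_2 = (19 − 9) − 8 = 2, and the invariant factors of ∂_2 are all 1, so H_1 ≅ Z^2.
  H_2: rank ker ∂_2 − rank ∂_3 = (9 − 8) − 1 = 0, and the invariant factors of ∂_3 are all 1, so H_2 ≅ 0.
  H_3: rank ker ∂_3 − rank ∂_4 = (1 − 1) − 0 = 0, and there is no ∂_4, so H_3 ≅ 0.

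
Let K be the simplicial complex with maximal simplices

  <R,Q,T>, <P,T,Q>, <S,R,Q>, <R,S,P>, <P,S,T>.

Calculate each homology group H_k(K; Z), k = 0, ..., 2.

H_0 = Z,  H_1 = Z,  H_2 = 0.

K has 5 vertices, 10 edges, 5 triangles.
rank ∂_0 = 0, rank ∂_1 = 4 ⇒ b_0 = 5 − 0 − 4 = 1; all invariant factors of ∂_1 are 1 so no torsion. So H_0 ≅ Z.
rank ∂_1 = 4, rank ∂_2 = 5 ⇒ b_1 = 10 − 4 − 5 = 1; all invariant factors of ∂_2 are 1 so no torsion. So H_1 ≅ Z.
rank ∂_2 = 5, rank ∂_3 = 0 ⇒ b_2 = 5 − 5 − 0 = 0. So H_2 ≅ 0.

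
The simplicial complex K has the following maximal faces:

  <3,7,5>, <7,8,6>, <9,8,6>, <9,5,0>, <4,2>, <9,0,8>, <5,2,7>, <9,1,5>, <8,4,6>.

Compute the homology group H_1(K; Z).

We work with the vertex ordering 0 < 1 < 2 < 3 < 4 < 5 < 6 < 7 < 8 < 9. The simplices of K, each written with vertices in increasing order, are:

  0-simplices (10): [0], [1], [2], [3], [4], [5], [6], [7], [8], [9]
  1-simplices (19): [0,5], [0,8], [0,9], [1,5], [1,9], [2,4], [2,5], [2,7], [3,5], [3,7], [4,6], [4,8], [5,7], [5,9], [6,7], [6,8], [6,9], [7,8], [8,9]
  2-simplices (8): [0,5,9], [0,8,9], [1,5,9], [2,5,7], [3,5,7], [4,6,8], [6,7,8], [6,8,9]

giving chain groups C_0 ≅ Z^10, C_1 ≅ Z^19, C_2 ≅ Z^8.

Boundary ∂_1: C_1 → C_0 maps an edge to its endpoints' difference, ∂[p,q] = q − p. For instance
  ∂[5,9] = [9] − [5].
The resulting 10×19 matrix has rank 9, and its Smith normal form has invariant factors (1,1,1,1,1,1,1,1,1).

The boundary map ∂_2: C_2 → C_1 acts by ∂[p,q,r] = [q,r] − [p,r] + [p,q]. For instance
  ∂[2,5,7] = [5,7] − [2,7] + [2,5],
  ∂[4,6,8] = [6,8] − [4,8] + [4,6].
This gives a 19×8 integer matrix of rank 8; reducing to Smith normal form yields diagonal entries (1,1,1,1,1,1,1,1).

Now H_k = ker ∂_k / im ∂_{k+1}, so:

  H_1: rank ker ∂_1 − rank ∂_2 = (19 − 9) − 8 = 2, and the invariant factors of ∂_2 are all 1, so H_1 ≅ Z^2.

H_1 = Z^2.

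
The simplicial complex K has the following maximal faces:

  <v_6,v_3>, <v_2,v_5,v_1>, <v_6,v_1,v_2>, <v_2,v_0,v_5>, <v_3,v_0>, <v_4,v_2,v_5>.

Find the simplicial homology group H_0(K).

H_0 ≅ Z.

Take the total order v_0 < v_1 < v_2 < v_3 < v_4 < v_5 < v_6 on the vertex set. Then K (dimension 2) consists of the simplices:

  0-simplices (7): [v_0], [v_1], [v_2], [v_3], [v_4], [v_5], [v_6]
  1-simplices (11): [v_0,v_2], [v_0,v_3], [v_0,v_5], [v_1,v_2], [v_1,v_5], [v_1,v_6], [v_2,v_4], [v_2,v_5], [v_2,v_6], [v_3,v_6], [v_4,v_5]
  2-simplices (4): [v_0,v_2,v_5], [v_1,v_2,v_5], [v_1,v_2,v_6], [v_2,v_4,v_5]

giving chain groups C_0 ≅ Z^7, C_1 ≅ Z^11, C_2 ≅ Z^4.

Boundary ∂_1: C_1 → C_0 is given by ∂[p,q] = [q] − [p]. For instance
  ∂[v_0,v_2] = [v_2] − [v_0].
This gives a 7×11 integer matrix of rank 6; reducing to Smith normal form yields diagonal entries (1,1,1,1,1,1).

∂_2: C_2 → C_1 sends each 2-simplex [p,q,r] to [q,r] − [p,r] + [p,q]. For instance
  ∂[v_2,v_4,v_5] = [v_4,v_5] − [v_2,v_5] + [v_2,v_4],
  ∂[v_1,v_2,v_6] = [v_2,v_6] − [v_1,v_6] + [v_1,v_2].
As a 11×4 matrix over Z this has rank 4, with invariant factors (1,1,1,1).

Computing H_k = (kernel of ∂_k) / (image of ∂_{k+1}):

  H_0: rank C_0 − rank ∂_1 = 7 − 6 = 1, and the invariant factors of ∂_1 are all 1, so H_0 = Z.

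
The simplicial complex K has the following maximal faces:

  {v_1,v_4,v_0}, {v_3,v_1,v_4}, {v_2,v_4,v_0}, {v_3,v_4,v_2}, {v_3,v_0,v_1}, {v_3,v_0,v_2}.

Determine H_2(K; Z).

H_2 = Z.

We work with the vertex ordering v_0 < v_1 < v_2 < v_3 < v_4. The simplices of K, each written with vertices in increasing order, are:

  0-simplices (5): [v_0], [v_1], [v_2], [v_3], [v_4]
  1-simplices (9): [v_0,v_1], [v_0,v_2], [v_0,v_3], [v_0,v_4], [v_1,v_3], [v_1,v_4], [v_2,v_3], [v_2,v_4], [v_3,v_4]
  2-simplices (6): [v_0,v_1,v_3], [v_0,v_1,v_4], [v_0,v_2,v_3], [v_0,v_2,v_4], [v_1,v_3,v_4], [v_2,v_3,v_4]

so the chain groups are C_0 ≅ Z^5, C_1 ≅ Z^9, C_2 ≅ Z^6.

Boundary ∂_1: C_1 → C_0 sends each edge [p,q] (with p < q) to q − p. For instance
  ∂[v_1,v_4] = [v_4] − [v_1].
The 5×9 boundary matrix has rank 4 and Smith normal form diag(1,1,1,1).

∂_2: C_2 → C_1 maps a triangle to the signed sum of its edges. For instance
  ∂[v_2,v_3,v_4] = [v_3,v_4] − [v_2,v_4] + [v_2,v_3],
  ∂[v_0,v_2,v_3] = [v_2,v_3] − [v_0,v_3] + [v_0,v_2].
This gives a 9×6 integer matrix of rank 5; reducing to Smith normal form yields diagonal entries (1,1,1,1,1).

Reading off H_k = ker ∂_k / im ∂_{k+1}:

  H_2: rank ker ∂_2 − rank ∂_3 = (6 − 5) − 0 = 1, and there is no ∂_3, so H_2 = Z.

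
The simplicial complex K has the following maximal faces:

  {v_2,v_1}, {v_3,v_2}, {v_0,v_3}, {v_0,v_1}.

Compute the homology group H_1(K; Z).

H_1 ≅ Z.

Order the vertices as v_0 < v_1 < v_2 < v_3. Listing each simplex with vertices in this order, K has dimension 1 with simplices:

  0-simplices (4): [v_0], [v_1], [v_2], [v_3]
  1-simplices (4): [v_0,v_1], [v_0,v_3], [v_1,v_2], [v_2,v_3]

giving chain groups C_0 ≅ Z^4, C_1 ≅ Z^4.

Boundary ∂_1: C_1 → C_0 sends each edge [p,q] (with p < q) to q − p.
The 4×4 boundary matrix has rank 3 and Smith normal form diag(1,1,1).

Computing H_k = (kernel of ∂_k) / (image of ∂_{k+1}):

  H_1: rank ker ∂_1 − rank ∂_2 = (4 − 3) − 0 = 1, and there is no ∂_2, so H_1 ≅ Z.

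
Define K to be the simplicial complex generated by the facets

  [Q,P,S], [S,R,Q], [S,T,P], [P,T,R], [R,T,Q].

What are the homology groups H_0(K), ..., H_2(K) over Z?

We work with the vertex ordering P < Q < R < S < T. The simplices of K, each written with vertices in increasing order, are:

  0-simplices (5): P, Q, R, S, T
  1-simplices (10): PQ, PR, PS, PT, QR, QS, QT, RS, RT, ST
  2-simplices (5): PQS, PRT, PST, QRS, QRT

Hence C_0 ≅ Z^5, C_1 ≅ Z^10, C_2 ≅ Z^5.

∂_1: C_1 → C_0 is given by ∂[p,q] = [q] − [p].
As a 5×10 matrix over Z this has rank 4, with invariant factors (1,1,1,1).

∂_2: C_2 → C_1 acts by ∂[p,q,r] = [q,r] − [p,r] + [p,q]. For instance
  ∂QRS = RS − QS + QR,
  ∂PST = ST − PT + PS.
As a 10×5 matrix over Z this has rank 5, with invariant factors (1,1,1,1,1).

Computing H_k = (kernel of ∂_k) / (image of ∂_{k+1}):

  H_0: rank C_0 − rank ∂_1 = 5 − 4 = 1, and the invariant factors of ∂_1 are all 1, so H_0 = Z.
  H_1: rank ker ∂_1 − rank ∂_2 = (10 − 4) − 5 = 1, and the invariant factors of ∂_2 are all 1, so H_1 = Z.
  H_2: rank ker ∂_2 − rank ∂_3 = (5 − 5) − 0 = 0, and there is no ∂_3, so H_2 = 0.

As a check, the Euler characteristic is 5 − 10 + 5 = 0, which agrees with 1 − 1 + 0 = 0.
(K is a triangulation of the Möbius band.)

H_0 = Z,  H_1 = Z,  H_2 = 0.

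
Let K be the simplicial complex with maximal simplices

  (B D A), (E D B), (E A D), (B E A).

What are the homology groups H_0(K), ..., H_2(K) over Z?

H_0 ≅ Z,  H_1 = 0,  H_2 ≅ Z.

Take the total order A < B < D < E on the vertex set. Then K (dimension 2) consists of the simplices:

  0-simplices (4): A, B, D, E
  1-simplices (6): AB, AD, AE, BD, BE, DE
  2-simplices (4): ABD, ABE, ADE, BDE

Hence C_0 ≅ Z^4, C_1 ≅ Z^6, C_2 ≅ Z^4.

The boundary map ∂_1: C_1 → C_0 sends each edge [p,q] (with p < q) to q − p. For instance
  ∂AD = D − A.
As a 4×6 matrix over Z this has rank 3, with invariant factors (1,1,1).

The boundary map ∂_2: C_2 → C_1 sends each 2-simplex [p,q,r] to [q,r] − [p,r] + [p,q]. For instance
  ∂ADE = DE − AE + AD,
  ∂ABD = BD − AD + AB.
The resulting 6×4 matrix has rank 3, and its Smith normal form has invariant factors (1,1,1).

Reading off H_k = ker ∂_k / im ∂_{k+1}:

  H_0: rank C_0 − rank ∂_1 = 4 − 3 = 1, and the invariant factors of ∂_1 are all 1, so H_0 ≅ Z.
  H_1: rank ker ∂_1 − rank ∂_2 = (6 − 3) − 3 = 0, and the invariant factors of ∂_2 are all 1, so H_1 ≅ 0.
  H_2: rank ker ∂_2 − rank ∂_3 = (4 − 3) − 0 = 1, and there is no ∂_3, so H_2 ≅ Z.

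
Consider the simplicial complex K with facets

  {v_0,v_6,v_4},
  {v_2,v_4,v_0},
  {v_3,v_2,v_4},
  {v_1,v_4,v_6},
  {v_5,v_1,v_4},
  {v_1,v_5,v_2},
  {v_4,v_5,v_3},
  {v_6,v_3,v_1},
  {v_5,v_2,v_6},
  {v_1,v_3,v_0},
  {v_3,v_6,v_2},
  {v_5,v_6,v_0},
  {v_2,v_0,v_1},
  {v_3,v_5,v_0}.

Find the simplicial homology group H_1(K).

H_1 = Z^2.

Fix the vertex order v_0 < v_1 < v_2 < v_3 < v_4 < v_5 < v_6 and write every simplex with vertices in increasing order. Then dim K = 2 and the simplices of K are:

  0-simplices (7): [v_0], [v_1], [v_2], [v_3], [v_4], [v_5], [v_6]
  1-simplices (21): (21 of them)
  2-simplices (14): (14 of them)

so the chain groups are C_0 ≅ Z^7, C_1 ≅ Z^21, C_2 ≅ Z^14.

∂_1: C_1 → C_0 maps an edge to its endpoints' difference, ∂[p,q] = q − p.
The 7×21 boundary matrix has rank 6 and Smith normal form diag(1,1,1,1,1,1).

∂_2: C_2 → C_1 maps a triangle to the signed sum of its edges. For instance
  ∂[v_0,v_4,v_6] = [v_4,v_6] − [v_0,v_6] + [v_0,v_4],
  ∂[v_2,v_5,v_6] = [v_5,v_6] − [v_2,v_6] + [v_2,v_5].
The 21×14 boundary matrix has rank 13 and Smith normal form diag(1,1,1,1,1,1,1,1,1,1,1,1,1).

Computing H_k = (kernel of ∂_k) / (image of ∂_{k+1}):

  H_1: rank ker ∂_1 − rank ∂_2 = (21 − 6) − 13 = 2, and the invariant factors of ∂_2 are all 1, so H_1 = Z^2.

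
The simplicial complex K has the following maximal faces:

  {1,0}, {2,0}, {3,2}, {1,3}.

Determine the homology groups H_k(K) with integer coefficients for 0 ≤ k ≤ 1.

H_0 = Z,  H_1 = Z.

K has 4 vertices, 4 edges.
rank ∂_0 = 0, rank ∂_1 = 3 ⇒ b_0 = 4 − 0 − 3 = 1; all invariant factors of ∂_1 are 1 so no torsion. So H_0 = Z.
rank ∂_1 = 3, rank ∂_2 = 0 ⇒ b_1 = 4 − 3 − 0 = 1. So H_1 = Z.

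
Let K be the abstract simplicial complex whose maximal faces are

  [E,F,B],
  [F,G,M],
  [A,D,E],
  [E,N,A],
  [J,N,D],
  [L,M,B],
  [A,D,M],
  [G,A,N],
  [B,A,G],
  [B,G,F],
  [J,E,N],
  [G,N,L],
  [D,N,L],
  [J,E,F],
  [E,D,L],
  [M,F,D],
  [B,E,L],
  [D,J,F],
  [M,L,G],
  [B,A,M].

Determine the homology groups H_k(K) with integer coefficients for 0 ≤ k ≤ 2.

H_0 = Z,  H_1 = Z ⊕ Z/2,  H_2 = 0.

Fix the vertex order A < B < D < E < F < G < J < L < M < N and write every simplex with vertices in increasing order. Then dim K = 2 and the simplices of K are:

  0-simplices (10): A, B, D, E, F, G, J, L, M, N
  1-simplices (30): AB, AD, AE, AG, AM, AN, BE, BF, BG, BL, BM, DE, DF, DJ, DL, DM, DN, EF, EJ, EL, EN, FG, FJ, FM, GL, GM, GN, JN, LM, LN
  2-simplices (20): ABG, ABM, ADE, ADM, AEN, AGN, BEF, BEL, BFG, BLM, DEL, DFJ, DFM, DJN, DLN, EFJ, EJN, FGM, GLM, GLN

giving chain groups C_0 ≅ Z^10, C_1 ≅ Z^30, C_2 ≅ Z^20.

Boundary ∂_1: C_1 → C_0 sends each edge [p,q] (with p < q) to q − p. For instance
  ∂AM = M − A.
The 10×30 boundary matrix has rank 9 and Smith normal form diag(1,1,1,1,1,1,1,1,1).

Boundary ∂_2: C_2 → C_1 acts by ∂[p,q,r] = [q,r] − [p,r] + [p,q]. For instance
  ∂DFM = FM − DM + DF,
  ∂GLM = LM − GM + GL.
As a 30×20 matrix over Z this has rank 20, with invariant factors (1,1,1,1,1,1,1,1,1,1,1,1,1,1,1,1,1,1,1,2).

Reading off H_k = ker ∂_k / im ∂_{k+1}:

  H_0: rank C_0 − rank ∂_1 = 10 − 9 = 1, and the invariant factors of ∂_1 are all 1, so H_0 ≅ Z.
  H_1: rank ker ∂_1 − rank ∂_2 = (30 − 9) − 20 = 1, and ∂_2 has invariant factor 2 > 1, so H_1 ≅ Z ⊕ Z/2.
  H_2: rank ker ∂_2 − rank ∂_3 = (20 − 20) − 0 = 0, and there is no ∂_3, so H_2 ≅ 0.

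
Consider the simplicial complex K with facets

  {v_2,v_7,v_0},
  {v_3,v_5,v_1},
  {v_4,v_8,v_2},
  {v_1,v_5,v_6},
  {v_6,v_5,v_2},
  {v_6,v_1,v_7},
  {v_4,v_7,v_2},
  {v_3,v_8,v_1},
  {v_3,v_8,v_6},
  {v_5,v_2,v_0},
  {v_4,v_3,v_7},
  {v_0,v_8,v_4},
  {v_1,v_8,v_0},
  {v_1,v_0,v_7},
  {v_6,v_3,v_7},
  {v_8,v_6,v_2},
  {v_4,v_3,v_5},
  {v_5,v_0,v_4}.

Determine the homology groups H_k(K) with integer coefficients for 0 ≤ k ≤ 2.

H_0 = Z,  H_1 = Z × Z/2,  H_2 = 0.

We work with the vertex ordering v_0 < v_1 < v_2 < v_3 < v_4 < v_5 < v_6 < v_7 < v_8. The simplices of K, each written with vertices in increasing order, are:

  0-simplices (9): [v_0], [v_1], [v_2], [v_3], [v_4], [v_5], [v_6], [v_7], [v_8]
  1-simplices (27): (27 of them)
  2-simplices (18): (18 of them)

giving chain groups C_0 ≅ Z^9, C_1 ≅ Z^27, C_2 ≅ Z^18.

The boundary map ∂_1: C_1 → C_0 maps an edge to its endpoints' difference, ∂[p,q] = q − p. For instance
  ∂[v_1,v_7] = [v_7] − [v_1].
The 9×27 boundary matrix has rank 8 and Smith normal form diag(1,1,1,1,1,1,1,1).

The boundary map ∂_2: C_2 → C_1 acts by ∂[p,q,r] = [q,r] − [p,r] + [p,q]. For instance
  ∂[v_3,v_4,v_5] = [v_4,v_5] − [v_3,v_5] + [v_3,v_4],
  ∂[v_2,v_6,v_8] = [v_6,v_8] − [v_2,v_8] + [v_2,v_6].
The resulting 27×18 matrix has rank 18, and its Smith normal form has invariant factors (1,1,1,1,1,1,1,1,1,1,1,1,1,1,1,1,1,2).

Computing H_k = (kernel of ∂_k) / (image of ∂_{k+1}):

  H_0: rank C_0 − rank ∂_1 = 9 − 8 = 1, and the invariant factors of ∂_1 are all 1, so H_0 = Z.
  H_1: rank ker ∂_1 − rank ∂_2 = (27 − 8) − 18 = 1, and ∂_2 has invariant factor 2 > 1, so H_1 = Z × Z/2.
  H_2: rank ker ∂_2 − rank ∂_3 = (18 − 18) − 0 = 0, and there is no ∂_3, so H_2 = 0.

(K is a triangulation of the Klein bottle.)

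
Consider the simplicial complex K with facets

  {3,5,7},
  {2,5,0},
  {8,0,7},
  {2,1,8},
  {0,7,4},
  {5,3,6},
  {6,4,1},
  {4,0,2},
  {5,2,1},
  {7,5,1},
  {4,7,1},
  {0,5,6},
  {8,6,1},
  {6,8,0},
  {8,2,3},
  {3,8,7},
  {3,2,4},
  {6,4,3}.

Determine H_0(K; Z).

H_0 ≅ Z.

Fix the vertex order 0 < 1 < 2 < 3 < 4 < 5 < 6 < 7 < 8 and write every simplex with vertices in increasing order. Then dim K = 2 and the simplices of K are:

  0-simplices (9): [0], [1], [2], [3], [4], [5], [6], [7], [8]
  1-simplices (27): (27 of them)
  2-simplices (18): [0,2,4], [0,2,5], [0,4,7], [0,5,6], [0,6,8], [0,7,8], [1,2,5], [1,2,8], [1,4,6], [1,4,7], [1,5,7], [1,6,8], [2,3,4], [2,3,8], [3,4,6], [3,5,6], [3,5,7], [3,7,8]

Hence C_0 ≅ Z^9, C_1 ≅ Z^27, C_2 ≅ Z^18.

Boundary ∂_1: C_1 → C_0 is given by ∂[p,q] = [q] − [p].
This gives a 9×27 integer matrix of rank 8; reducing to Smith normal form yields diagonal entries (1,1,1,1,1,1,1,1).

Boundary ∂_2: C_2 → C_1 sends each 2-simplex [p,q,r] to [q,r] − [p,r] + [p,q]. For instance
  ∂[2,3,8] = [3,8] − [2,8] + [2,3],
  ∂[1,2,8] = [2,8] − [1,8] + [1,2].
The resulting 27×18 matrix has rank 17, and its Smith normal form has invariant factors (1,1,1,1,1,1,1,1,1,1,1,1,1,1,1,1,1).

From H_k ≅ ker(∂_k) / im(∂_{k+1}) we obtain:

  H_0: rank C_0 − rank ∂_1 = 9 − 8 = 1, and the invariant factors of ∂_1 are all 1, so H_0 = Z.

(K is a triangulation of the torus T^2.)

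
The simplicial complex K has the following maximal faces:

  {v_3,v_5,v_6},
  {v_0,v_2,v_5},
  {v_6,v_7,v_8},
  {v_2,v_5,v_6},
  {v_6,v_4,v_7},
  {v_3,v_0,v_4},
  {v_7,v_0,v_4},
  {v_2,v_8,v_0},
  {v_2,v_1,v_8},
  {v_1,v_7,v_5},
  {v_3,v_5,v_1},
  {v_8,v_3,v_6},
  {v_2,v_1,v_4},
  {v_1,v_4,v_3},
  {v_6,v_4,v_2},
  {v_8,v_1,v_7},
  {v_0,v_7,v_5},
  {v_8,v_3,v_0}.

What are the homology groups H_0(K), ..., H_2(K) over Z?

H_0 = Z,  H_1 = Z^2,  H_2 = Z.

Take the total order v_0 < v_1 < v_2 < v_3 < v_4 < v_5 < v_6 < v_7 < v_8 on the vertex set. Then K (dimension 2) consists of the simplices:

  0-simplices (9): [v_0], [v_1], [v_2], [v_3], [v_4], [v_5], [v_6], [v_7], [v_8]
  1-simplices (27): (27 of them)
  2-simplices (18): (18 of them)

giving chain groups C_0 ≅ Z^9, C_1 ≅ Z^27, C_2 ≅ Z^18.

The boundary map ∂_1: C_1 → C_0 is given by ∂[p,q] = [q] − [p].
The 9×27 boundary matrix has rank 8 and Smith normal form diag(1,1,1,1,1,1,1,1).

∂_2: C_2 → C_1 maps a triangle to the signed sum of its edges. For instance
  ∂[v_0,v_4,v_7] = [v_4,v_7] − [v_0,v_7] + [v_0,v_4],
  ∂[v_0,v_3,v_4] = [v_3,v_4] − [v_0,v_4] + [v_0,v_3].
This gives a 27×18 integer matrix of rank 17; reducing to Smith normal form yields diagonal entries (1,1,1,1,1,1,1,1,1,1,1,1,1,1,1,1,1).

Computing H_k = (kernel of ∂_k) / (image of ∂_{k+1}):

  H_0: rank C_0 − rank ∂_1 = 9 − 8 = 1, and the invariant factors of ∂_1 are all 1, so H_0 ≅ Z.
  H_1: rank ker ∂_1 − rank ∂_2 = (27 − 8) − 17 = 2, and the invariant factors of ∂_2 are all 1, so H_1 ≅ Z^2.
  H_2: rank ker ∂_2 − rank ∂_3 = (18 − 17) − 0 = 1, and there is no ∂_3, so H_2 ≅ Z.

As a check, the Euler characteristic is 9 − 27 + 18 = 0, which agrees with 1 − 2 + 1 = 0.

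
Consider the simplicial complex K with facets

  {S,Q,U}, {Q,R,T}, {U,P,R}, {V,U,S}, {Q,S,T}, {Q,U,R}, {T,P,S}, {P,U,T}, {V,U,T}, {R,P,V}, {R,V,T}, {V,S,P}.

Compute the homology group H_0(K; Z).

Take the total order P < Q < R < S < T < U < V on the vertex set. Then K (dimension 2) consists of the simplices:

  0-simplices (7): P, Q, R, S, T, U, V
  1-simplices (18): PR, PS, PT, PU, PV, QR, QS, QT, QU, RT, RU, RV, ST, SU, SV, TU, TV, UV
  2-simplices (12): PRU, PRV, PST, PSV, PTU, QRT, QRU, QST, QSU, RTV, SUV, TUV

so the chain groups are C_0 ≅ Z^7, C_1 ≅ Z^18, C_2 ≅ Z^12.

∂_1: C_1 → C_0 is given by ∂[p,q] = [q] − [p]. For instance
  ∂PT = T − P.
The 7×18 boundary matrix has rank 6 and Smith normal form diag(1,1,1,1,1,1).

∂_2: C_2 → C_1 maps a triangle to the signed sum of its edges. For instance
  ∂QRT = RT − QT + QR,
  ∂RTV = TV − RV + RT.
The 18×12 boundary matrix has rank 12 and Smith normal form diag(1,1,1,1,1,1,1,1,1,1,1,2).

Reading off H_k = ker ∂_k / im ∂_{k+1}:

  H_0: rank C_0 − rank ∂_1 = 7 − 6 = 1, and the invariant factors of ∂_1 are all 1, so H_0 ≅ Z.

(K is a triangulation of the real projective plane RP^2.)

H_0 = Z.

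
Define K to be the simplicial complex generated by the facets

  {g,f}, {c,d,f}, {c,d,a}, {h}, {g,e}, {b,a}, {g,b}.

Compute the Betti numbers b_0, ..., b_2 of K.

K has 8 vertices, 9 edges, 2 triangles.
rank ∂_0 = 0, rank ∂_1 = 6 ⇒ b_0 = 8 − 0 − 6 = 2; all invariant factors of ∂_1 are 1 so no torsion. So H_0 ≅ Z^2.
rank ∂_1 = 6, rank ∂_2 = 2 ⇒ b_1 = 9 − 6 − 2 = 1; all invariant factors of ∂_2 are 1 so no torsion. So H_1 ≅ Z.
rank ∂_2 = 2, rank ∂_3 = 0 ⇒ b_2 = 2 − 2 − 0 = 0. So H_2 ≅ 0.

b_0 = 2, b_1 = 1, b_2 = 0.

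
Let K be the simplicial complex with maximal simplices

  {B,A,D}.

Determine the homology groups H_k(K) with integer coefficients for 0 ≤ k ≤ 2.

H_0 ≅ Z,  H_1 = 0,  H_2 = 0.

We work with the vertex ordering A < B < D. The simplices of K, each written with vertices in increasing order, are:

  0-simplices (3): A, B, D
  1-simplices (3): AB, AD, BD
  2-simplices (1): ABD

Hence C_0 ≅ Z^3, C_1 ≅ Z^3, C_2 ≅ Z^1.

Boundary ∂_1: C_1 → C_0 maps an edge to its endpoints' difference, ∂[p,q] = q − p. For instance
  ∂AD = D − A.
The resulting 3×3 matrix has rank 2, and its Smith normal form has invariant factors (1,1).

The boundary map ∂_2: C_2 → C_1 acts by ∂[p,q,r] = [q,r] − [p,r] + [p,q]. For instance
  ∂ABD = BD − AD + AB.
The resulting 3×1 matrix has rank 1, and its Smith normal form has invariant factors (1).

Computing H_k = (kernel of ∂_k) / (image of ∂_{k+1}):

  H_0: rank C_0 − rank ∂_1 = 3 − 2 = 1, and the invariant factors of ∂_1 are all 1, so H_0 = Z.
  H_1: rank ker ∂_1 − rank ∂_2 = (3 − 2) − 1 = 0, and the invariant factors of ∂_2 are all 1, so H_1 = 0.
  H_2: rank ker ∂_2 − rank ∂_3 = (1 − 1) − 0 = 0, and there is no ∂_3, so H_2 = 0.

As a check, the Euler characteristic is 3 − 3 + 1 = 1, which agrees with 1 − 0 + 0 = 1.
(K is a triangulation of the 2-simplex.)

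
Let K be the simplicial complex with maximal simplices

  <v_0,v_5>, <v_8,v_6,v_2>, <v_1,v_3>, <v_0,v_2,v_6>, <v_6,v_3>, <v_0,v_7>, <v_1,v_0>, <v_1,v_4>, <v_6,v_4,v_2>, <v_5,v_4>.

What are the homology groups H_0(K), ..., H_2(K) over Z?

H_0 ≅ Z,  H_1 ≅ Z^3,  H_2 = 0.

We work with the vertex ordering v_0 < v_1 < v_2 < v_3 < v_4 < v_5 < v_6 < v_7 < v_8. The simplices of K, each written with vertices in increasing order, are:

  0-simplices (9): [v_0], [v_1], [v_2], [v_3], [v_4], [v_5], [v_6], [v_7], [v_8]
  1-simplices (14): [v_0,v_1], [v_0,v_2], [v_0,v_5], [v_0,v_6], [v_0,v_7], [v_1,v_3], [v_1,v_4], [v_2,v_4], [v_2,v_6], [v_2,v_8], [v_3,v_6], [v_4,v_5], [v_4,v_6], [v_6,v_8]
  2-simplices (3): [v_0,v_2,v_6], [v_2,v_4,v_6], [v_2,v_6,v_8]

giving chain groups C_0 ≅ Z^9, C_1 ≅ Z^14, C_2 ≅ Z^3.

The boundary map ∂_1: C_1 → C_0 sends each edge [p,q] (with p < q) to q − p.
As a 9×14 matrix over Z this has rank 8, with invariant factors (1,1,1,1,1,1,1,1).

Boundary ∂_2: C_2 → C_1 maps a triangle to the signed sum of its edges. For instance
  ∂[v_2,v_4,v_6] = [v_4,v_6] − [v_2,v_6] + [v_2,v_4],
  ∂[v_0,v_2,v_6] = [v_2,v_6] − [v_0,v_6] + [v_0,v_2].
As a 14×3 matrix over Z this has rank 3, with invariant factors (1,1,1).

Computing H_k = (kernel of ∂_k) / (image of ∂_{k+1}):

  H_0: rank C_0 − rank ∂_1 = 9 − 8 = 1, and the invariant factors of ∂_1 are all 1, so H_0 ≅ Z.
  H_1: rank ker ∂_1 − rank ∂_2 = (14 − 8) − 3 = 3, and the invariant factors of ∂_2 are all 1, so H_1 ≅ Z^3.
  H_2: rank ker ∂_2 − rank ∂_3 = (3 − 3) − 0 = 0, and there is no ∂_3, so H_2 ≅ 0.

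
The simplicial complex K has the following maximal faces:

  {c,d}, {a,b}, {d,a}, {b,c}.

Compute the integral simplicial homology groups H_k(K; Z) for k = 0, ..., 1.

Order the vertices as a < b < c < d. Listing each simplex with vertices in this order, K has dimension 1 with simplices:

  0-simplices (4): a, b, c, d
  1-simplices (4): ab, ad, bc, cd

giving chain groups C_0 ≅ Z^4, C_1 ≅ Z^4.

The boundary map ∂_1: C_1 → C_0 sends each edge [p,q] (with p < q) to q − p.
The resulting 4×4 matrix has rank 3, and its Smith normal form has invariant factors (1,1,1).

Now H_k = ker ∂_k / im ∂_{k+1}, so:

  H_0: rank C_0 − rank ∂_1 = 4 − 3 = 1, and the invariant factors of ∂_1 are all 1, so H_0 ≅ Z.
  H_1: rank ker ∂_1 − rank ∂_2 = (4 − 3) − 0 = 1, and there is no ∂_2, so H_1 ≅ Z.

As a check, the Euler characteristic is 4 − 4 = 0, which agrees with 1 − 1 = 0.
(K is a triangulation of the circle S^1.)

H_0 ≅ Z,  H_1 ≅ Z.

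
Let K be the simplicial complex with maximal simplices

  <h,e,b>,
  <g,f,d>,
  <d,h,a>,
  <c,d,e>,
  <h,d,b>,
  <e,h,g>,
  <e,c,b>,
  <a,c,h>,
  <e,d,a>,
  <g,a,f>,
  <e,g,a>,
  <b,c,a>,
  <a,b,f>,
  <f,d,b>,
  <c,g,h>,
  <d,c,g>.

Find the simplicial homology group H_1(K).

H_1 = Z^2.

Take the total order a < b < c < d < e < f < g < h on the vertex set. Then K (dimension 2) consists of the simplices:

  0-simplices (8): a, b, c, d, e, f, g, h
  1-simplices (24): ab, ac, ad, ae, af, ag, ah, bc, bd, be, bf, bh, cd, ce, cg, ch, de, df, dg, dh, eg, eh, fg, gh
  2-simplices (16): abc, abf, ach, ade, adh, aeg, afg, bce, bdf, bdh, beh, cde, cdg, cgh, dfg, egh

giving chain groups C_0 ≅ Z^8, C_1 ≅ Z^24, C_2 ≅ Z^16.

The boundary map ∂_1: C_1 → C_0 sends each edge [p,q] (with p < q) to q − p.
This gives a 8×24 integer matrix of rank 7; reducing to Smith normal form yields diagonal entries (1,1,1,1,1,1,1).

∂_2: C_2 → C_1 maps a triangle to the signed sum of its edges. For instance
  ∂ach = ch − ah + ac,
  ∂afg = fg − ag + af.
The resulting 24×16 matrix has rank 15, and its Smith normal form has invariant factors (1,1,1,1,1,1,1,1,1,1,1,1,1,1,1).

Computing H_k = (kernel of ∂_k) / (image of ∂_{k+1}):

  H_1: rank ker ∂_1 − rank ∂_2 = (24 − 7) − 15 = 2, and the invariant factors of ∂_2 are all 1, so H_1 = Z^2.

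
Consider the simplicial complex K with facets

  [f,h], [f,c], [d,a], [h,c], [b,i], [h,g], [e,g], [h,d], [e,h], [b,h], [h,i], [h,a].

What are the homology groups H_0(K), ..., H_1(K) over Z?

H_0 = Z,  H_1 = Z^4.

Fix the vertex order a < b < c < d < e < f < g < h < i and write every simplex with vertices in increasing order. Then dim K = 1 and the simplices of K are:

  0-simplices (9): a, b, c, d, e, f, g, h, i
  1-simplices (12): ad, ah, bh, bi, cf, ch, dh, eg, eh, fh, gh, hi

Hence C_0 ≅ Z^9, C_1 ≅ Z^12.

∂_1: C_1 → C_0 sends each edge [p,q] (with p < q) to q − p. For instance
  ∂fh = h − f.
The resulting 9×12 matrix has rank 8, and its Smith normal form has invariant factors (1,1,1,1,1,1,1,1).

Reading off H_k = ker ∂_k / im ∂_{k+1}:

  H_0: rank C_0 − rank ∂_1 = 9 − 8 = 1, and the invariant factors of ∂_1 are all 1, so H_0 = Z.
  H_1: rank ker ∂_1 − rank ∂_2 = (12 − 8) − 0 = 4, and there is no ∂_2, so H_1 = Z^4.

(K is a triangulation of a wedge of 4 circles.)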